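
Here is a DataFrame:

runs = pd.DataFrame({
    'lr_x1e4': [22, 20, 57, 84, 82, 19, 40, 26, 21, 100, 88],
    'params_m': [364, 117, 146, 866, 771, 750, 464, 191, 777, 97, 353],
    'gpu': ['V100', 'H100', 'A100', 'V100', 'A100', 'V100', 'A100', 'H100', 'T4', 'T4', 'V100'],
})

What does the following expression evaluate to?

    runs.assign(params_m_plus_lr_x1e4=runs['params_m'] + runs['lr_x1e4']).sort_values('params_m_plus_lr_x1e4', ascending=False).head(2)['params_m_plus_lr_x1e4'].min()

add column params_m_plus_lr_x1e4 = runs['params_m'] + runs['lr_x1e4']:
    lr_x1e4  params_m   gpu  params_m_plus_lr_x1e4
0        22       364  V100                    386
1        20       117  H100                    137
2        57       146  A100                    203
3        84       866  V100                    950
4        82       771  A100                    853
5        19       750  V100                    769
6        40       464  A100                    504
7        26       191  H100                    217
8        21       777    T4                    798
9       100        97    T4                    197
10       88       353  V100                    441
sort by params_m_plus_lr_x1e4 descending:
    lr_x1e4  params_m   gpu  params_m_plus_lr_x1e4
3        84       866  V100                    950
4        82       771  A100                    853
8        21       777    T4                    798
5        19       750  V100                    769
6        40       464  A100                    504
10       88       353  V100                    441
0        22       364  V100                    386
7        26       191  H100                    217
2        57       146  A100                    203
9       100        97    T4                    197
1        20       117  H100                    137
take first 2 rows:
   lr_x1e4  params_m   gpu  params_m_plus_lr_x1e4
3       84       866  V100                    950
4       82       771  A100                    853
The min of column 'params_m_plus_lr_x1e4' is 853.

853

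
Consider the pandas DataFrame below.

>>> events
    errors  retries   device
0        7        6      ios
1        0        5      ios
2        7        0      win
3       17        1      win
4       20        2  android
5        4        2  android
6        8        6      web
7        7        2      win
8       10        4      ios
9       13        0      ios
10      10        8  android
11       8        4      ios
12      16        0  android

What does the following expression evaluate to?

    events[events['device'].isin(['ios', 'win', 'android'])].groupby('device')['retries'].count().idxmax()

filter rows where device in ['ios', 'win', 'android']:
    errors  retries   device
0        7        6      ios
1        0        5      ios
2        7        0      win
3       17        1      win
4       20        2  android
5        4        2  android
7        7        2      win
8       10        4      ios
9       13        0      ios
10      10        8  android
11       8        4      ios
12      16        0  android
group by device, count of retries:
device
android    4
ios        5
win        3
Name: retries, dtype: int64

ios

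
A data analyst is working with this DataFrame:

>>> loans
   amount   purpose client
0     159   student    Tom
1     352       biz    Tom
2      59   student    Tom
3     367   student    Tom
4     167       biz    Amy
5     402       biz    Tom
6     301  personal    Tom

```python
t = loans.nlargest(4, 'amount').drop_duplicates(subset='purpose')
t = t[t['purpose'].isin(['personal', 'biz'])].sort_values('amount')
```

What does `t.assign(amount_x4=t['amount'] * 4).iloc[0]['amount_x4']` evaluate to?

take 4 rows with largest amount:
   amount   purpose client
5     402       biz    Tom
3     367   student    Tom
1     352       biz    Tom
6     301  personal    Tom
drop duplicate purpose (keep=first):
   amount   purpose client
5     402       biz    Tom
3     367   student    Tom
6     301  personal    Tom
filter rows where purpose in ['personal', 'biz']:
   amount   purpose client
5     402       biz    Tom
6     301  personal    Tom
sort by amount:
   amount   purpose client
6     301  personal    Tom
5     402       biz    Tom
add column amount_x4 = t['amount'] * 4:
   amount   purpose client  amount_x4
6     301  personal    Tom       1204
5     402       biz    Tom       1608
The value at position 0, column 'amount_x4' is 1204.

1204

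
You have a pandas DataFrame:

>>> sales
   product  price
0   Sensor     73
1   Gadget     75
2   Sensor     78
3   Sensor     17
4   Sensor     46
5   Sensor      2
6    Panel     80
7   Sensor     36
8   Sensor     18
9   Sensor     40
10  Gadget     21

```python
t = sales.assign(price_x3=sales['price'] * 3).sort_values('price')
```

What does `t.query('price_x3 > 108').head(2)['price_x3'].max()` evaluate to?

add column price_x3 = sales['price'] * 3:
   product  price  price_x3
0   Sensor     73       219
1   Gadget     75       225
2   Sensor     78       234
3   Sensor     17        51
4   Sensor     46       138
5   Sensor      2         6
6    Panel     80       240
7   Sensor     36       108
8   Sensor     18        54
9   Sensor     40       120
10  Gadget     21        63
sort by price:
   product  price  price_x3
5   Sensor      2         6
3   Sensor     17        51
8   Sensor     18        54
10  Gadget     21        63
7   Sensor     36       108
9   Sensor     40       120
4   Sensor     46       138
0   Sensor     73       219
1   Gadget     75       225
2   Sensor     78       234
6    Panel     80       240
filter rows where price_x3 > 108:
  product  price  price_x3
9  Sensor     40       120
4  Sensor     46       138
0  Sensor     73       219
1  Gadget     75       225
2  Sensor     78       234
6   Panel     80       240
take first 2 rows:
  product  price  price_x3
9  Sensor     40       120
4  Sensor     46       138
Hence 138.

138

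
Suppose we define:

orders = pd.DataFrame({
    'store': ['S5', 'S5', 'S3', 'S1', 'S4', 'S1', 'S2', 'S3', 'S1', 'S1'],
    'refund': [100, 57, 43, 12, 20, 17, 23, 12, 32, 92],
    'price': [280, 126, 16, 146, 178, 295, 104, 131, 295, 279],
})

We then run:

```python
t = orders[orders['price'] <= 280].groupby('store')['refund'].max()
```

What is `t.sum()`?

filter rows where price <= 280:
  store  refund  price
0    S5     100    280
1    S5      57    126
2    S3      43     16
3    S1      12    146
4    S4      20    178
6    S2      23    104
7    S3      12    131
9    S1      92    279
group by store, max of refund:
store
S1     92
S2     23
S3     43
S4     20
S5    100
Name: refund, dtype: int64
Hence 278.

278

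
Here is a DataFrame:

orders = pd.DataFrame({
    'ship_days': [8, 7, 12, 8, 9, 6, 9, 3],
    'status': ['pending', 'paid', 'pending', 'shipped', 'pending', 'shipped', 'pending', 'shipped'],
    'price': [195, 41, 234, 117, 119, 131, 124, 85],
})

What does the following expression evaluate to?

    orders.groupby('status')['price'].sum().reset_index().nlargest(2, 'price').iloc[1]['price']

333

group by status, sum of price:
status
paid        41
pending    672
shipped    333
Name: price, dtype: int64
reset_index():
    status  price
0     paid     41
1  pending    672
2  shipped    333
take 2 rows with largest price:
    status  price
1  pending    672
2  shipped    333
So iloc[1]['price'] = 333.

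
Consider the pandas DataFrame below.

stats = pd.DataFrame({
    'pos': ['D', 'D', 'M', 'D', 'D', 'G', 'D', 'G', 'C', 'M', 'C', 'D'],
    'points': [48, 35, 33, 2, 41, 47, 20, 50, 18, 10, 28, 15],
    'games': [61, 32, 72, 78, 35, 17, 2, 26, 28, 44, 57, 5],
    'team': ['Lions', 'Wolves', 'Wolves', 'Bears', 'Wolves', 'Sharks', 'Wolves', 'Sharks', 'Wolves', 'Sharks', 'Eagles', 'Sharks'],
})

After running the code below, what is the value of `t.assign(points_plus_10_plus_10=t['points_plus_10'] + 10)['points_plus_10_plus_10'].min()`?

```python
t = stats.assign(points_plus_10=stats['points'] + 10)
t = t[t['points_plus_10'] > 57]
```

68

add column points_plus_10 = stats['points'] + 10:
   pos  points  games    team  points_plus_10
0    D      48     61   Lions              58
1    D      35     32  Wolves              45
2    M      33     72  Wolves              43
3    D       2     78   Bears              12
4    D      41     35  Wolves              51
5    G      47     17  Sharks              57
6    D      20      2  Wolves              30
7    G      50     26  Sharks              60
8    C      18     28  Wolves              28
9    M      10     44  Sharks              20
10   C      28     57  Eagles              38
11   D      15      5  Sharks              25
filter rows where points_plus_10 > 57:
  pos  points  games    team  points_plus_10
0   D      48     61   Lions              58
7   G      50     26  Sharks              60
add column points_plus_10_plus_10 = t['points_plus_10'] + 10:
  pos  points  games    team  points_plus_10  points_plus_10_plus_10
0   D      48     61   Lions              58                      68
7   G      50     26  Sharks              60                      70
Then the min of column 'points_plus_10_plus_10': 68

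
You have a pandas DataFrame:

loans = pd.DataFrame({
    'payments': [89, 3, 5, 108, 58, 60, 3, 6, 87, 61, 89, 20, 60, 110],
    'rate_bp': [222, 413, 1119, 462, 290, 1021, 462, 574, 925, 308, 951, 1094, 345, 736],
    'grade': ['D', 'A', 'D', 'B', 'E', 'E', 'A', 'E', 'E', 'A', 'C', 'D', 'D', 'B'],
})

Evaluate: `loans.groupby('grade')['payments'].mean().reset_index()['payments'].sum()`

316.583333333

group by grade, mean of payments:
grade
A     22.333333
B    109.000000
C     89.000000
D     43.500000
E     52.750000
Name: payments, dtype: float64
reset_index():
  grade    payments
0     A   22.333333
1     B  109.000000
2     C   89.000000
3     D   43.500000
4     E   52.750000
Then the sum of column 'payments': 316.583333333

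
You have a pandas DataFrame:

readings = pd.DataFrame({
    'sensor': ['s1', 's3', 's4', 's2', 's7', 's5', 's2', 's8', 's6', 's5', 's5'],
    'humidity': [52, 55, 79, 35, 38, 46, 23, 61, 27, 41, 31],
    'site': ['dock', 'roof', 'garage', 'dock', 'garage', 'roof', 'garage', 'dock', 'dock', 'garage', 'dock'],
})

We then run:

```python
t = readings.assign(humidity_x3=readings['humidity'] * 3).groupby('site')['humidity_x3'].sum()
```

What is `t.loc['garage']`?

add column humidity_x3 = readings['humidity'] * 3:
   sensor  humidity    site  humidity_x3
0      s1        52    dock          156
1      s3        55    roof          165
2      s4        79  garage          237
3      s2        35    dock          105
4      s7        38  garage          114
5      s5        46    roof          138
6      s2        23  garage           69
7      s8        61    dock          183
8      s6        27    dock           81
9      s5        41  garage          123
10     s5        31    dock           93
group by site, sum of humidity_x3:
site
dock      618
garage    543
roof      303
Name: humidity_x3, dtype: int64
Reading off the value at index 'garage', we get 543.

543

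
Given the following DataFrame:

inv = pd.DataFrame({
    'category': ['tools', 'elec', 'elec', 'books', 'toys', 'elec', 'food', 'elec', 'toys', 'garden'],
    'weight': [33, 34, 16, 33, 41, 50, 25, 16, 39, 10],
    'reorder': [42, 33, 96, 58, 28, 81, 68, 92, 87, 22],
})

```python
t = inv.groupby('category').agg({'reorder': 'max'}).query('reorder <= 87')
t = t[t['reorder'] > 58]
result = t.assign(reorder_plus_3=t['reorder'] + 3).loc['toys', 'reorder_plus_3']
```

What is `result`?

90

group by category, max of reorder:
          reorder
category         
books          58
elec           96
food           68
garden         22
tools          42
toys           87
filter rows where reorder <= 87:
          reorder
category         
books          58
food           68
garden         22
tools          42
toys           87
filter rows where reorder > 58:
          reorder
category         
food           68
toys           87
add column reorder_plus_3 = t['reorder'] + 3:
          reorder  reorder_plus_3
category                         
food           68              71
toys           87              90
Taking the value at row 'toys', column 'reorder_plus_3' gives 90.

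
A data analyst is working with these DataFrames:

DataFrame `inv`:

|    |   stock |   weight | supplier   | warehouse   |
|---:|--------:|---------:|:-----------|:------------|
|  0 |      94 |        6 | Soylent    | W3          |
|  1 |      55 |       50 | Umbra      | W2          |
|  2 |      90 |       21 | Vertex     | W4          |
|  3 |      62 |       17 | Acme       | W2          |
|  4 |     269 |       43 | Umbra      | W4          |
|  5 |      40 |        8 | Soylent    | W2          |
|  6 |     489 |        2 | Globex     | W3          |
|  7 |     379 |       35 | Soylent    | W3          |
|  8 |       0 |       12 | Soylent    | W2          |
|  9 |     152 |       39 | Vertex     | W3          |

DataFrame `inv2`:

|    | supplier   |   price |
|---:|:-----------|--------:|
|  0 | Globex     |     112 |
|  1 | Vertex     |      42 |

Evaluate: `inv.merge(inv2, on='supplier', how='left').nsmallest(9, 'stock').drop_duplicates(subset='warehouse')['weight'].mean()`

13.0

merge on 'supplier' (how='left') → 10 rows:
   stock  weight supplier warehouse  price
0     94       6  Soylent        W3    NaN
1     55      50    Umbra        W2    NaN
2     90      21   Vertex        W4   42.0
3     62      17     Acme        W2    NaN
4    269      43    Umbra        W4    NaN
5     40       8  Soylent        W2    NaN
6    489       2   Globex        W3  112.0
7    379      35  Soylent        W3    NaN
8      0      12  Soylent        W2    NaN
9    152      39   Vertex        W3   42.0
take 9 rows with smallest stock:
   stock  weight supplier warehouse  price
8      0      12  Soylent        W2    NaN
5     40       8  Soylent        W2    NaN
1     55      50    Umbra        W2    NaN
3     62      17     Acme        W2    NaN
2     90      21   Vertex        W4   42.0
0     94       6  Soylent        W3    NaN
9    152      39   Vertex        W3   42.0
4    269      43    Umbra        W4    NaN
7    379      35  Soylent        W3    NaN
drop duplicate warehouse (keep=first):
   stock  weight supplier warehouse  price
8      0      12  Soylent        W2    NaN
2     90      21   Vertex        W4   42.0
0     94       6  Soylent        W3    NaN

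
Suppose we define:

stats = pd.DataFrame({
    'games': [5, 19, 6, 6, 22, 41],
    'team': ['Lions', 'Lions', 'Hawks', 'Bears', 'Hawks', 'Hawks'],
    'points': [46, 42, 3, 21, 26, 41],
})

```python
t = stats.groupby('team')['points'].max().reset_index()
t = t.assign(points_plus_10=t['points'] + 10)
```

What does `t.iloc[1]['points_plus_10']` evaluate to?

51

group by team, max of points:
team
Bears    21
Hawks    41
Lions    46
Name: points, dtype: int64
reset_index():
    team  points
0  Bears      21
1  Hawks      41
2  Lions      46
add column points_plus_10 = t['points'] + 10:
    team  points  points_plus_10
0  Bears      21              31
1  Hawks      41              51
2  Lions      46              56
value at position 1, column 'points_plus_10' → 51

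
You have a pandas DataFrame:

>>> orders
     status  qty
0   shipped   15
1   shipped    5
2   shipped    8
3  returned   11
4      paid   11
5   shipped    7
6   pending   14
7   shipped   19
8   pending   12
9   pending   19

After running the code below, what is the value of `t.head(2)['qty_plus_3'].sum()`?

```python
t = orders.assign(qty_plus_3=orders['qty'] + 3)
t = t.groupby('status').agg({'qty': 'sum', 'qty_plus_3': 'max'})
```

add column qty_plus_3 = orders['qty'] + 3:
     status  qty  qty_plus_3
0   shipped   15          18
1   shipped    5           8
2   shipped    8          11
3  returned   11          14
4      paid   11          14
5   shipped    7          10
6   pending   14          17
7   shipped   19          22
8   pending   12          15
9   pending   19          22
group by status: sum(qty), max(qty_plus_3):
          qty  qty_plus_3
status                   
paid       11          14
pending    45          22
returned   11          14
shipped    54          22
take first 2 rows:
         qty  qty_plus_3
status                  
paid      11          14
pending   45          22

36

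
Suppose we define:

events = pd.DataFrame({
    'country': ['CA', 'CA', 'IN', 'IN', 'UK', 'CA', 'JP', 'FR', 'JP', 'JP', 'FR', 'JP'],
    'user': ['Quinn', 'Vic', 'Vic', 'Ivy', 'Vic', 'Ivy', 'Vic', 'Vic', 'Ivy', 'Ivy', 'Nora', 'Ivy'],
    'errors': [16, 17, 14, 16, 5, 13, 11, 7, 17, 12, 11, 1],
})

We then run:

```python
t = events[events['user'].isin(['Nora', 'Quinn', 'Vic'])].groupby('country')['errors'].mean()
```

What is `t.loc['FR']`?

9.0

filter rows where user in ['Nora', 'Quinn', 'Vic']:
   country   user  errors
0       CA  Quinn      16
1       CA    Vic      17
2       IN    Vic      14
4       UK    Vic       5
6       JP    Vic      11
7       FR    Vic       7
10      FR   Nora      11
group by country, mean of errors:
country
CA    16.5
FR     9.0
IN    14.0
JP    11.0
UK     5.0
Name: errors, dtype: float64
Finally, value at index 'FR' = 9.0.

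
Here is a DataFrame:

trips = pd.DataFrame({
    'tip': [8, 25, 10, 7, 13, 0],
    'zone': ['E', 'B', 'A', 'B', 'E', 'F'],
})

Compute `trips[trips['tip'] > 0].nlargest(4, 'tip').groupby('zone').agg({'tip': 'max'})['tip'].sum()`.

48

filter rows where tip > 0:
   tip zone
0    8    E
1   25    B
2   10    A
3    7    B
4   13    E
take 4 rows with largest tip:
   tip zone
1   25    B
4   13    E
2   10    A
0    8    E
group by zone, max of tip:
      tip
zone     
A      10
B      25
E      13
Taking the sum of column 'tip' gives 48.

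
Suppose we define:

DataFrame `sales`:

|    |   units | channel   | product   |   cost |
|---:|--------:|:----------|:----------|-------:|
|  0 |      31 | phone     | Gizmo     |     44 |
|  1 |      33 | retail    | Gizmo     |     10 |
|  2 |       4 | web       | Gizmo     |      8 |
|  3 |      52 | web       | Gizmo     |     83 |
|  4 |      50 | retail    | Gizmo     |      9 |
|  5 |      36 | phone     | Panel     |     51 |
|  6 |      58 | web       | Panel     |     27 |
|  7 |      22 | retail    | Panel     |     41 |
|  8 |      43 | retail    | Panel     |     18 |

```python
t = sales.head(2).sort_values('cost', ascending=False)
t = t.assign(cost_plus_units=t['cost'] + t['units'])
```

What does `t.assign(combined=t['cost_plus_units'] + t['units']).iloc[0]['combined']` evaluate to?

take first 2 rows:
   units channel product  cost
0     31   phone   Gizmo    44
1     33  retail   Gizmo    10
sort by cost descending:
   units channel product  cost
0     31   phone   Gizmo    44
1     33  retail   Gizmo    10
add column cost_plus_units = t['cost'] + t['units']:
   units channel product  cost  cost_plus_units
0     31   phone   Gizmo    44               75
1     33  retail   Gizmo    10               43
add column combined = t['cost_plus_units'] + t['units']:
   units channel product  cost  cost_plus_units  combined
0     31   phone   Gizmo    44               75       106
1     33  retail   Gizmo    10               43        76
Finally, value at position 0, column 'combined' = 106.

106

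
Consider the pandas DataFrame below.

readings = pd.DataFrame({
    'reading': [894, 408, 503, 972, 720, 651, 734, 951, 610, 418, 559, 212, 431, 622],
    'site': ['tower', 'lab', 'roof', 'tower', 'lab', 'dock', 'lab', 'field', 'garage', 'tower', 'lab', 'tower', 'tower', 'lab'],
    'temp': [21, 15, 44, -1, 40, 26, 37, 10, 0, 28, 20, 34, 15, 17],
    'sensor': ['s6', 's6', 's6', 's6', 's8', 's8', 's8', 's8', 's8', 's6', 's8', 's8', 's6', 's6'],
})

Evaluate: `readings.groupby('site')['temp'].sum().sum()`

group by site, sum of temp:
site
dock       26
field      10
garage      0
lab       129
roof       44
tower      97
Name: temp, dtype: int64

306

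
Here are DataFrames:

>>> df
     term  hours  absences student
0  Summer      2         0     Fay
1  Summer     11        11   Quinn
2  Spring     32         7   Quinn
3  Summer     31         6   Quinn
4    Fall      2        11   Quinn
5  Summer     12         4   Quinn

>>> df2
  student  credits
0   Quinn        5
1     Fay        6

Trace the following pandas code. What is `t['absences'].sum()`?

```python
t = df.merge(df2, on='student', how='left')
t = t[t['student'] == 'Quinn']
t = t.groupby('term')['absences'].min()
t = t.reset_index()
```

merge on 'student' (how='left') → 6 rows:
     term  hours  absences student  credits
0  Summer      2         0     Fay        6
1  Summer     11        11   Quinn        5
2  Spring     32         7   Quinn        5
3  Summer     31         6   Quinn        5
4    Fall      2        11   Quinn        5
5  Summer     12         4   Quinn        5
filter rows where student == 'Quinn':
     term  hours  absences student  credits
1  Summer     11        11   Quinn        5
2  Spring     32         7   Quinn        5
3  Summer     31         6   Quinn        5
4    Fall      2        11   Quinn        5
5  Summer     12         4   Quinn        5
group by term, min of absences:
term
Fall      11
Spring     7
Summer     4
Name: absences, dtype: int64
reset_index():
     term  absences
0    Fall        11
1  Spring         7
2  Summer         4
Taking the sum of column 'absences' gives 22.

22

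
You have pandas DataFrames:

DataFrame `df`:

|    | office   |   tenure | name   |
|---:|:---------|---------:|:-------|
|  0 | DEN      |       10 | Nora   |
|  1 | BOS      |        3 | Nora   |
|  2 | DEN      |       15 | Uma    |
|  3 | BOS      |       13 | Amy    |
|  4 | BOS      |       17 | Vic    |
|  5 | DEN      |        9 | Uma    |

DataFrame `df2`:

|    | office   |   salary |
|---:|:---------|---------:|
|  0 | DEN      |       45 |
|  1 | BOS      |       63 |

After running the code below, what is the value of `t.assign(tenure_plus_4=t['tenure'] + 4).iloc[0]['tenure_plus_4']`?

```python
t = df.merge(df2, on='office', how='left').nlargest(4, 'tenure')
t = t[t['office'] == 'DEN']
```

19

merge on 'office' (how='left') → 6 rows:
  office  tenure  name  salary
0    DEN      10  Nora      45
1    BOS       3  Nora      63
2    DEN      15   Uma      45
3    BOS      13   Amy      63
4    BOS      17   Vic      63
5    DEN       9   Uma      45
take 4 rows with largest tenure:
  office  tenure  name  salary
4    BOS      17   Vic      63
2    DEN      15   Uma      45
3    BOS      13   Amy      63
0    DEN      10  Nora      45
filter rows where office == 'DEN':
  office  tenure  name  salary
2    DEN      15   Uma      45
0    DEN      10  Nora      45
add column tenure_plus_4 = t['tenure'] + 4:
  office  tenure  name  salary  tenure_plus_4
2    DEN      15   Uma      45             19
0    DEN      10  Nora      45             14
Reading off the value at position 0, column 'tenure_plus_4', we get 19.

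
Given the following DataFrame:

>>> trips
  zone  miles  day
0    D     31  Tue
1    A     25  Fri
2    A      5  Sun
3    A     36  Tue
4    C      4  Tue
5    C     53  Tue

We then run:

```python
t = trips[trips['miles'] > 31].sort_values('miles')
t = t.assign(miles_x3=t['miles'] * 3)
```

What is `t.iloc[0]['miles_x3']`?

108

filter rows where miles > 31:
  zone  miles  day
3    A     36  Tue
5    C     53  Tue
sort by miles:
  zone  miles  day
3    A     36  Tue
5    C     53  Tue
add column miles_x3 = t['miles'] * 3:
  zone  miles  day  miles_x3
3    A     36  Tue       108
5    C     53  Tue       159
Finally, value at position 0, column 'miles_x3' = 108.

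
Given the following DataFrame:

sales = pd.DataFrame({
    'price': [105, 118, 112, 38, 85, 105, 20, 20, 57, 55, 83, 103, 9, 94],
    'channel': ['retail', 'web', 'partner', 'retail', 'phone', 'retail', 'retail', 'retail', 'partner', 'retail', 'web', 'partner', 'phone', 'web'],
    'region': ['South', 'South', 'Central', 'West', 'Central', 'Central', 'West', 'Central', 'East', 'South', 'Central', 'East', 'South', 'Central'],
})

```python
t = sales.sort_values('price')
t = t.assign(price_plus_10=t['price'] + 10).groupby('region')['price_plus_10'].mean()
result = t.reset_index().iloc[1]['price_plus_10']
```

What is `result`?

sort by price:
    price  channel   region
12      9    phone    South
6      20   retail     West
7      20   retail  Central
3      38   retail     West
9      55   retail    South
8      57  partner     East
10     83      web  Central
4      85    phone  Central
13     94      web  Central
11    103  partner     East
0     105   retail    South
5     105   retail  Central
2     112  partner  Central
1     118      web    South
add column price_plus_10 = t['price'] + 10:
    price  channel   region  price_plus_10
12      9    phone    South             19
6      20   retail     West             30
7      20   retail  Central             30
3      38   retail     West             48
9      55   retail    South             65
8      57  partner     East             67
10     83      web  Central             93
4      85    phone  Central             95
13     94      web  Central            104
11    103  partner     East            113
0     105   retail    South            115
5     105   retail  Central            115
2     112  partner  Central            122
1     118      web    South            128
group by region, mean of price_plus_10:
region
Central    93.166667
East       90.000000
South      81.750000
West       39.000000
Name: price_plus_10, dtype: float64
reset_index():
    region  price_plus_10
0  Central      93.166667
1     East      90.000000
2    South      81.750000
3     West      39.000000

90.0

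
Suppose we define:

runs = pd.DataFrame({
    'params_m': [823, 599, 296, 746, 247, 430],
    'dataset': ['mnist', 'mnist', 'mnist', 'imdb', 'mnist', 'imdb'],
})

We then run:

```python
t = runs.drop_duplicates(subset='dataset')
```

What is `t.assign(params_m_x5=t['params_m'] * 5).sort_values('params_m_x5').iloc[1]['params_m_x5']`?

4115

drop duplicate dataset (keep=first):
   params_m dataset
0       823   mnist
3       746    imdb
add column params_m_x5 = t['params_m'] * 5:
   params_m dataset  params_m_x5
0       823   mnist         4115
3       746    imdb         3730
sort by params_m_x5:
   params_m dataset  params_m_x5
3       746    imdb         3730
0       823   mnist         4115
Reading off the value at position 1, column 'params_m_x5', we get 4115.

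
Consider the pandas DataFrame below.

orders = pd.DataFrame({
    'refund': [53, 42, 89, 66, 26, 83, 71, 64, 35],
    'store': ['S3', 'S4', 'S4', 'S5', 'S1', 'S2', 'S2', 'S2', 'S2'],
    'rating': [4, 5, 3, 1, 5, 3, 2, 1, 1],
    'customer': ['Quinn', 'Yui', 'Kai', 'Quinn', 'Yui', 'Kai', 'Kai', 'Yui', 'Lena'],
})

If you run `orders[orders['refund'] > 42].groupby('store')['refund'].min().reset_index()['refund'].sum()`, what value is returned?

filter rows where refund > 42:
   refund store  rating customer
0      53    S3       4    Quinn
2      89    S4       3      Kai
3      66    S5       1    Quinn
5      83    S2       3      Kai
6      71    S2       2      Kai
7      64    S2       1      Yui
group by store, min of refund:
store
S2    64
S3    53
S4    89
S5    66
Name: refund, dtype: int64
reset_index():
  store  refund
0    S2      64
1    S3      53
2    S4      89
3    S5      66
Taking the sum of column 'refund' gives 272.

272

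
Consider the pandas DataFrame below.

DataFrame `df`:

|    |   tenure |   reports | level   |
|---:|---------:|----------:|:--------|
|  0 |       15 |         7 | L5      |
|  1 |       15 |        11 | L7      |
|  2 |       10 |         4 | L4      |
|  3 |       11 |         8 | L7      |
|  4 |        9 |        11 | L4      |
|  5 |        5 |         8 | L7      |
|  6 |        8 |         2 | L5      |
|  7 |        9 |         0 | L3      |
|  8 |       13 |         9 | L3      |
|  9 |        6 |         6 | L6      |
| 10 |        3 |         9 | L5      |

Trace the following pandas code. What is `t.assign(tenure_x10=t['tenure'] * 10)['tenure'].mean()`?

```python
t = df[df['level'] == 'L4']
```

9.5

filter rows where level == 'L4':
   tenure  reports level
2      10        4    L4
4       9       11    L4
add column tenure_x10 = t['tenure'] * 10:
   tenure  reports level  tenure_x10
2      10        4    L4         100
4       9       11    L4          90
So mean() = 9.5.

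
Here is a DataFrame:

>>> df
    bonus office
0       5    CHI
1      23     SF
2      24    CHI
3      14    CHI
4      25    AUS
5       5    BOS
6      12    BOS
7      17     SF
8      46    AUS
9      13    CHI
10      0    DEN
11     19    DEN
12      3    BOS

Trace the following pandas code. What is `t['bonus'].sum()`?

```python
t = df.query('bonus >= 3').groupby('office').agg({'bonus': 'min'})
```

69

filter rows where bonus >= 3:
    bonus office
0       5    CHI
1      23     SF
2      24    CHI
3      14    CHI
4      25    AUS
5       5    BOS
6      12    BOS
7      17     SF
8      46    AUS
9      13    CHI
11     19    DEN
12      3    BOS
group by office, min of bonus:
        bonus
office       
AUS        25
BOS         3
CHI         5
DEN        19
SF         17
So sum() = 69.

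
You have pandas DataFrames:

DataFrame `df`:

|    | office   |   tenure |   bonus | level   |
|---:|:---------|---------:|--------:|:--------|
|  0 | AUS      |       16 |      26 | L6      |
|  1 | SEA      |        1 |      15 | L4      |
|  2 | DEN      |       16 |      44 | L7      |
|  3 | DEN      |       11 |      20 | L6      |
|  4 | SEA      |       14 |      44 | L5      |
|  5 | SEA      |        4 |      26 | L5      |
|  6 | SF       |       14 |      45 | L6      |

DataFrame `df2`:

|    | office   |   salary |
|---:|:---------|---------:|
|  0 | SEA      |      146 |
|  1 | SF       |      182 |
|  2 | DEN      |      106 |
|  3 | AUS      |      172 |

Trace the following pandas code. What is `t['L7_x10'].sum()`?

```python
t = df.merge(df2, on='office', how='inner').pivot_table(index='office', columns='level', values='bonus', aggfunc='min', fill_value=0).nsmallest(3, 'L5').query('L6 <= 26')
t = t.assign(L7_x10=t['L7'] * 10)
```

merge on 'office' (how='inner') → 7 rows:
  office  tenure  bonus level  salary
0    AUS      16     26    L6     172
1    SEA       1     15    L4     146
2    DEN      16     44    L7     106
3    DEN      11     20    L6     106
4    SEA      14     44    L5     146
5    SEA       4     26    L5     146
6     SF      14     45    L6     182
pivot: rows=office, cols=level, min(bonus):
level   L4  L5  L6  L7
office                
AUS      0   0  26   0
DEN      0   0  20  44
SEA     15  26   0   0
SF       0   0  45   0
take 3 rows with smallest L5:
level   L4  L5  L6  L7
office                
AUS      0   0  26   0
DEN      0   0  20  44
SF       0   0  45   0
filter rows where L6 <= 26:
level   L4  L5  L6  L7
office                
AUS      0   0  26   0
DEN      0   0  20  44
add column L7_x10 = t['L7'] * 10:
level   L4  L5  L6  L7  L7_x10
office                        
AUS      0   0  26   0       0
DEN      0   0  20  44     440
Then the sum of column 'L7_x10': 440

440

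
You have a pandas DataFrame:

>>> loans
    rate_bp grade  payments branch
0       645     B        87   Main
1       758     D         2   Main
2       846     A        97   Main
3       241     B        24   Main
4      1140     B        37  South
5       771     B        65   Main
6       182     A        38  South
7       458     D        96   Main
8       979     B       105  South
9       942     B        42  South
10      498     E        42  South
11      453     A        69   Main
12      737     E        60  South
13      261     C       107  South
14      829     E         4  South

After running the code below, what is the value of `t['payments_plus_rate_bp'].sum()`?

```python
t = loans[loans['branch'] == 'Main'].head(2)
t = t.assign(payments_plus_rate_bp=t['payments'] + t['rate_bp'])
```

1492

filter rows where branch == 'Main':
    rate_bp grade  payments branch
0       645     B        87   Main
1       758     D         2   Main
2       846     A        97   Main
3       241     B        24   Main
5       771     B        65   Main
7       458     D        96   Main
11      453     A        69   Main
take first 2 rows:
   rate_bp grade  payments branch
0      645     B        87   Main
1      758     D         2   Main
add column payments_plus_rate_bp = t['payments'] + t['rate_bp']:
   rate_bp grade  payments branch  payments_plus_rate_bp
0      645     B        87   Main                    732
1      758     D         2   Main                    760
Hence 1492.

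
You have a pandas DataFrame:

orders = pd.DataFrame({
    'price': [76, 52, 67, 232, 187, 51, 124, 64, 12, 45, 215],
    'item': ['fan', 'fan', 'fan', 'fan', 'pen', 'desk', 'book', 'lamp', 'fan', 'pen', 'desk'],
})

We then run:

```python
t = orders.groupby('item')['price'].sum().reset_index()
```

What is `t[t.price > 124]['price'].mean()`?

312.333333333

group by item, sum of price:
item
book    124
desk    266
fan     439
lamp     64
pen     232
Name: price, dtype: int64
reset_index():
   item  price
0  book    124
1  desk    266
2   fan    439
3  lamp     64
4   pen    232
filter rows where price > 124:
   item  price
1  desk    266
2   fan    439
4   pen    232
Hence 312.333333333.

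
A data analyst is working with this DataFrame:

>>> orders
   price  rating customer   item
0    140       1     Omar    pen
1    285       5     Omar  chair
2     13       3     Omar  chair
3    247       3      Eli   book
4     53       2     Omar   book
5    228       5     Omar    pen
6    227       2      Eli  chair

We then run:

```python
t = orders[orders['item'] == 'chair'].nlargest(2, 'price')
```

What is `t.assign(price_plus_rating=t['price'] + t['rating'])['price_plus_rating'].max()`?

290

filter rows where item == 'chair':
   price  rating customer   item
1    285       5     Omar  chair
2     13       3     Omar  chair
6    227       2      Eli  chair
take 2 rows with largest price:
   price  rating customer   item
1    285       5     Omar  chair
6    227       2      Eli  chair
add column price_plus_rating = t['price'] + t['rating']:
   price  rating customer   item  price_plus_rating
1    285       5     Omar  chair                290
6    227       2      Eli  chair                229
Finally, max of column 'price_plus_rating' = 290.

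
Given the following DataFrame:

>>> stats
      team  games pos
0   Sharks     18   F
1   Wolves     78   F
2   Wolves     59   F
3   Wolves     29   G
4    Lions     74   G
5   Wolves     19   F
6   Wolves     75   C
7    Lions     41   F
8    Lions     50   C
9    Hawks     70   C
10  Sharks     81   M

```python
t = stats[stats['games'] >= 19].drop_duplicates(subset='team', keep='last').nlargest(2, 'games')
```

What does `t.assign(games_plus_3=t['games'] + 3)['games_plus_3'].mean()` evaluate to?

81.0

filter rows where games >= 19:
      team  games pos
1   Wolves     78   F
2   Wolves     59   F
3   Wolves     29   G
4    Lions     74   G
5   Wolves     19   F
6   Wolves     75   C
7    Lions     41   F
8    Lions     50   C
9    Hawks     70   C
10  Sharks     81   M
drop duplicate team (keep=last):
      team  games pos
6   Wolves     75   C
8    Lions     50   C
9    Hawks     70   C
10  Sharks     81   M
take 2 rows with largest games:
      team  games pos
10  Sharks     81   M
6   Wolves     75   C
add column games_plus_3 = t['games'] + 3:
      team  games pos  games_plus_3
10  Sharks     81   M            84
6   Wolves     75   C            78
Taking the mean of column 'games_plus_3' gives 81.0.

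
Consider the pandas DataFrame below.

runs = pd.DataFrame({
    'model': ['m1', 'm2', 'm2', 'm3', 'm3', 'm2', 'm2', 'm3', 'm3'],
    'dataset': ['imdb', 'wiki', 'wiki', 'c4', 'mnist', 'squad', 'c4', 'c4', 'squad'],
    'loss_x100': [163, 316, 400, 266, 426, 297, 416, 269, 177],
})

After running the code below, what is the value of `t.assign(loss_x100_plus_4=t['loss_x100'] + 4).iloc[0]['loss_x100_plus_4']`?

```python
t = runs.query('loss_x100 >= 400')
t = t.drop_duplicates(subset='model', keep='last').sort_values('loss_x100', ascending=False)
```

filter rows where loss_x100 >= 400:
  model dataset  loss_x100
2    m2    wiki        400
4    m3   mnist        426
6    m2      c4        416
drop duplicate model (keep=last):
  model dataset  loss_x100
4    m3   mnist        426
6    m2      c4        416
sort by loss_x100 descending:
  model dataset  loss_x100
4    m3   mnist        426
6    m2      c4        416
add column loss_x100_plus_4 = t['loss_x100'] + 4:
  model dataset  loss_x100  loss_x100_plus_4
4    m3   mnist        426               430
6    m2      c4        416               420

430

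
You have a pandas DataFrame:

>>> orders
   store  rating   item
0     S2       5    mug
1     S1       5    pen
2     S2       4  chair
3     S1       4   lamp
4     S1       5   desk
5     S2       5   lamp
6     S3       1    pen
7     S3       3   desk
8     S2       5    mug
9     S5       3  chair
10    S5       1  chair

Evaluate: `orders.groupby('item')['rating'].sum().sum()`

group by item, sum of rating:
item
chair     8
desk      8
lamp      9
mug      10
pen       6
Name: rating, dtype: int64
Reading off the sum of the resulting series, we get 41.

41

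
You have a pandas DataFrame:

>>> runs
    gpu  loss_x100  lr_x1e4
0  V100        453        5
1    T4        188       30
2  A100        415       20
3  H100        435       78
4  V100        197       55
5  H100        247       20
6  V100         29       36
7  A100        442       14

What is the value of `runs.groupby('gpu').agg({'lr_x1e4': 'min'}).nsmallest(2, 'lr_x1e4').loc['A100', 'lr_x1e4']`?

14

group by gpu, min of lr_x1e4:
      lr_x1e4
gpu          
A100       14
H100       20
T4         30
V100        5
take 2 rows with smallest lr_x1e4:
      lr_x1e4
gpu          
V100        5
A100       14
value at row 'A100', column 'lr_x1e4' → 14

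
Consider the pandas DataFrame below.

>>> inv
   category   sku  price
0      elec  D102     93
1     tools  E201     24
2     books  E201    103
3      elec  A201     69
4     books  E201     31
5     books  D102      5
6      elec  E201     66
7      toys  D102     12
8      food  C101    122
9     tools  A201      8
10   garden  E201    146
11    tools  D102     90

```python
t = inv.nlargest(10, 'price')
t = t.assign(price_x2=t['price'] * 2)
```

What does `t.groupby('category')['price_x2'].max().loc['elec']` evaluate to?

186

take 10 rows with largest price:
   category   sku  price
10   garden  E201    146
8      food  C101    122
2     books  E201    103
0      elec  D102     93
11    tools  D102     90
3      elec  A201     69
6      elec  E201     66
4     books  E201     31
1     tools  E201     24
7      toys  D102     12
add column price_x2 = t['price'] * 2:
   category   sku  price  price_x2
10   garden  E201    146       292
8      food  C101    122       244
2     books  E201    103       206
0      elec  D102     93       186
11    tools  D102     90       180
3      elec  A201     69       138
6      elec  E201     66       132
4     books  E201     31        62
1     tools  E201     24        48
7      toys  D102     12        24
group by category, max of price_x2:
category
books     206
elec      186
food      244
garden    292
tools     180
toys       24
Name: price_x2, dtype: int64
The value at index 'elec' is 186.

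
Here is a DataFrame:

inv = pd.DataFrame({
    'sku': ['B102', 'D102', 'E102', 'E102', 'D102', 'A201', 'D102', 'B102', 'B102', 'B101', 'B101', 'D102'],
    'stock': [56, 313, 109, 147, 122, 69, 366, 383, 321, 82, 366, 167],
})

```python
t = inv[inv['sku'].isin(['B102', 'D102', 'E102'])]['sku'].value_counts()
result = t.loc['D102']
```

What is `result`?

4

filter rows where sku in ['B102', 'D102', 'E102']:
     sku  stock
0   B102     56
1   D102    313
2   E102    109
3   E102    147
4   D102    122
6   D102    366
7   B102    383
8   B102    321
11  D102    167
value_counts of sku:
sku
D102    4
B102    3
E102    2
Name: count, dtype: int64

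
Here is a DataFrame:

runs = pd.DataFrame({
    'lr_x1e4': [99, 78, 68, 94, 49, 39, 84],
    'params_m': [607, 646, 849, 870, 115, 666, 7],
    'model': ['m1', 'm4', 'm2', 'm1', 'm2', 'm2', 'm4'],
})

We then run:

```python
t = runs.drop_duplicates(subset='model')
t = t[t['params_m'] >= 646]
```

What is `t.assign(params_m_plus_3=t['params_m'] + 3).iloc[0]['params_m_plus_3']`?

drop duplicate model (keep=first):
   lr_x1e4  params_m model
0       99       607    m1
1       78       646    m4
2       68       849    m2
filter rows where params_m >= 646:
   lr_x1e4  params_m model
1       78       646    m4
2       68       849    m2
add column params_m_plus_3 = t['params_m'] + 3:
   lr_x1e4  params_m model  params_m_plus_3
1       78       646    m4              649
2       68       849    m2              852

649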